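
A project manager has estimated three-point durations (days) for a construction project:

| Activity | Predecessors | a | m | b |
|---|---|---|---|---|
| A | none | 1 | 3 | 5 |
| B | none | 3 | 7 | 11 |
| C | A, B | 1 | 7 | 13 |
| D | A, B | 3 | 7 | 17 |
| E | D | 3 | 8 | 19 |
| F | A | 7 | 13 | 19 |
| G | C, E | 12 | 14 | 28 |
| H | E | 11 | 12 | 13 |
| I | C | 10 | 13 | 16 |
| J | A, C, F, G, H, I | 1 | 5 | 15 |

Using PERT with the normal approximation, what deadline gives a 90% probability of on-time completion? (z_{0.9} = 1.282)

te_A = (1 + 4·3 + 5)/6 = 18/6 = 3; σ²_A = ((5−1)/6)² = 0.444
te_B = (3 + 4·7 + 11)/6 = 42/6 = 7; σ²_B = ((11−3)/6)² = 1.778
te_C = (1 + 4·7 + 13)/6 = 42/6 = 7; σ²_C = ((13−1)/6)² = 4.000
te_D = (3 + 4·7 + 17)/6 = 48/6 = 8; σ²_D = ((17−3)/6)² = 5.444
te_E = (3 + 4·8 + 19)/6 = 54/6 = 9; σ²_E = ((19−3)/6)² = 7.111
te_F = (7 + 4·13 + 19)/6 = 78/6 = 13; σ²_F = ((19−7)/6)² = 4.000
te_G = (12 + 4·14 + 28)/6 = 96/6 = 16; σ²_G = ((28−12)/6)² = 7.111
te_H = (11 + 4·12 + 13)/6 = 72/6 = 12; σ²_H = ((13−11)/6)² = 0.111
te_I = (10 + 4·13 + 16)/6 = 78/6 = 13; σ²_I = ((16−10)/6)² = 1.000
te_J = (1 + 4·5 + 15)/6 = 36/6 = 6; σ²_J = ((15−1)/6)² = 5.444

Forward pass:
ES_A = 0; EF_A = 3
ES_B = 0; EF_B = 7
ES_C = max(EF_A=3, EF_B=7) = 7; EF_C = 7+7 = 14
ES_D = max(EF_A=3, EF_B=7) = 7; EF_D = 7+8 = 15
ES_E = 15; EF_E = 15+9 = 24
ES_F = 3; EF_F = 3+13 = 16
ES_G = max(EF_C=14, EF_E=24) = 24; EF_G = 24+16 = 40
ES_H = 24; EF_H = 24+12 = 36
ES_I = 14; EF_I = 14+13 = 27
ES_J = max(EF_A=3, EF_C=14, EF_F=16, EF_G=40, EF_H=36, EF_I=27) = 40; EF_J = 40+6 = 46
Expected project duration μ = 46 days. Critical path: B → D → E → G → J.

Variance along critical path = 1.778 + 5.444 + 7.111 + 7.111 + 5.444 = 26.889; σ = 5.185 days.
D = μ + z·σ = 46 + 1.282·5.185 = 52.6 days

52.6 days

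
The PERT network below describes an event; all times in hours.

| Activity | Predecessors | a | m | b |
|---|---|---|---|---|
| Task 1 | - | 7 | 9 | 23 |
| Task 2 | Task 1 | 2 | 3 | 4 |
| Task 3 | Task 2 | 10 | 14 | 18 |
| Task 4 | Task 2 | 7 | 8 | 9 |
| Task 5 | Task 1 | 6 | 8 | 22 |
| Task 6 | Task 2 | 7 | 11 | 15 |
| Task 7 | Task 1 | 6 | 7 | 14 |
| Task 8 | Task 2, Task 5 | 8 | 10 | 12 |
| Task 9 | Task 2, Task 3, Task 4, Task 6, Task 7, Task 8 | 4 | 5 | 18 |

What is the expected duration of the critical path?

te_Task 1 = (7 + 4·9 + 23)/6 = 66/6 = 11
te_Task 2 = (2 + 4·3 + 4)/6 = 18/6 = 3
te_Task 3 = (10 + 4·14 + 18)/6 = 84/6 = 14
te_Task 4 = (7 + 4·8 + 9)/6 = 48/6 = 8
te_Task 5 = (6 + 4·8 + 22)/6 = 60/6 = 10
te_Task 6 = (7 + 4·11 + 15)/6 = 66/6 = 11
te_Task 7 = (6 + 4·7 + 14)/6 = 48/6 = 8
te_Task 8 = (8 + 4·10 + 12)/6 = 60/6 = 10
te_Task 9 = (4 + 4·5 + 18)/6 = 42/6 = 7

Forward pass:
ES_Task 1 = 0; EF_Task 1 = 11
ES_Task 2 = 11; EF_Task 2 = 11+3 = 14
ES_Task 3 = 14; EF_Task 3 = 14+14 = 28
ES_Task 4 = 14; EF_Task 4 = 14+8 = 22
ES_Task 5 = 11; EF_Task 5 = 11+10 = 21
ES_Task 6 = 14; EF_Task 6 = 14+11 = 25
ES_Task 7 = 11; EF_Task 7 = 11+8 = 19
ES_Task 8 = max(EF_Task 2=14, EF_Task 5=21) = 21; EF_Task 8 = 21+10 = 31
ES_Task 9 = max(EF_Task 2=14, EF_Task 3=28, EF_Task 4=22, EF_Task 6=25, EF_Task 7=19, EF_Task 8=31) = 31; EF_Task 9 = 31+7 = 38
Expected project duration μ = 38 hours. Critical path: Task 1 → Task 5 → Task 8 → Task 9.

38 hours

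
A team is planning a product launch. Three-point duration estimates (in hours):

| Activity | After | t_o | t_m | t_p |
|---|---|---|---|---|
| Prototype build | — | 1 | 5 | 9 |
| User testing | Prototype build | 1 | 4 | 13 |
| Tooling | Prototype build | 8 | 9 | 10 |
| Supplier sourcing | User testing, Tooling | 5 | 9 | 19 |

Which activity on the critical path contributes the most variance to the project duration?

te_Prototype build = (1 + 4·5 + 9)/6 = 30/6 = 5; σ²_Prototype build = ((9−1)/6)² = 1.778
te_User testing = (1 + 4·4 + 13)/6 = 30/6 = 5; σ²_User testing = ((13−1)/6)² = 4.000
te_Tooling = (8 + 4·9 + 10)/6 = 54/6 = 9; σ²_Tooling = ((10−8)/6)² = 0.111
te_Supplier sourcing = (5 + 4·9 + 19)/6 = 60/6 = 10; σ²_Supplier sourcing = ((19−5)/6)² = 5.444

Forward pass:
ES_Prototype build = 0; EF_Prototype build = 5
ES_User testing = 5; EF_User testing = 5+5 = 10
ES_Tooling = 5; EF_Tooling = 5+9 = 14
ES_Supplier sourcing = max(EF_User testing=10, EF_Tooling=14) = 14; EF_Supplier sourcing = 14+10 = 24
Expected project duration μ = 24 hours. Critical path: Prototype build → Tooling → Supplier sourcing.

Variances on critical path: σ²_Prototype build=1.778, σ²_Tooling=0.111, σ²_Supplier sourcing=5.444.
Largest is σ²_Supplier sourcing = 5.444.

Supplier sourcing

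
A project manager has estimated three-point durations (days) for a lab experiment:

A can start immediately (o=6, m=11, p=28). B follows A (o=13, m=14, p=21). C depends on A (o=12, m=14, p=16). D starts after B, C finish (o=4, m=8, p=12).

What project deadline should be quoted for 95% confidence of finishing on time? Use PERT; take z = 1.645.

te_A = (6 + 4·11 + 28)/6 = 78/6 = 13; σ²_A = ((28−6)/6)² = 13.444
te_B = (13 + 4·14 + 21)/6 = 90/6 = 15; σ²_B = ((21−13)/6)² = 1.778
te_C = (12 + 4·14 + 16)/6 = 84/6 = 14; σ²_C = ((16−12)/6)² = 0.444
te_D = (4 + 4·8 + 12)/6 = 48/6 = 8; σ²_D = ((12−4)/6)² = 1.778

Forward pass:
ES_A = 0; EF_A = 13
ES_B = 13; EF_B = 13+15 = 28
ES_C = 13; EF_C = 13+14 = 27
ES_D = max(EF_B=28, EF_C=27) = 28; EF_D = 28+8 = 36
Expected project duration μ = 36 days. Critical path: A → B → D.

Variance along critical path = 13.444 + 1.778 + 1.778 = 17.000; σ = 4.123 days.
D = μ + z·σ = 36 + 1.645·4.123 = 42.8 days

42.8 days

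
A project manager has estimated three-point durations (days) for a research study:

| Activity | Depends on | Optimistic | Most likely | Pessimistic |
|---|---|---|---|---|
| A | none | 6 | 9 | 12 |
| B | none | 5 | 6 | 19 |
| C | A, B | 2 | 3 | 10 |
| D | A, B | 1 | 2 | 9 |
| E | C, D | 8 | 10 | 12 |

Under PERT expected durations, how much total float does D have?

1 days

te_A = (6 + 4·9 + 12)/6 = 54/6 = 9
te_B = (5 + 4·6 + 19)/6 = 48/6 = 8
te_C = (2 + 4·3 + 10)/6 = 24/6 = 4
te_D = (1 + 4·2 + 9)/6 = 18/6 = 3
te_E = (8 + 4·10 + 12)/6 = 60/6 = 10

Forward pass:
ES_A = 0; EF_A = 9
ES_B = 0; EF_B = 8
ES_C = max(EF_A=9, EF_B=8) = 9; EF_C = 9+4 = 13
ES_D = max(EF_A=9, EF_B=8) = 9; EF_D = 9+3 = 12
ES_E = max(EF_C=13, EF_D=12) = 13; EF_E = 13+10 = 23
Expected project duration μ = 23 days. Critical path: A → C → E.

Backward pass:
LF_E = 23; LS_E = 23−10 = 13
LF_D = LS_E = 13; LS_D = 13−3 = 10
LF_C = LS_E = 13; LS_C = 13−4 = 9
LF_B = min(LS_C=9, LS_D=10) = 9; LS_B = 9−8 = 1
LF_A = min(LS_C=9, LS_D=10) = 9; LS_A = 9−9 = 0
Slack_D = LS_D − ES_D = 10 − 9 = 1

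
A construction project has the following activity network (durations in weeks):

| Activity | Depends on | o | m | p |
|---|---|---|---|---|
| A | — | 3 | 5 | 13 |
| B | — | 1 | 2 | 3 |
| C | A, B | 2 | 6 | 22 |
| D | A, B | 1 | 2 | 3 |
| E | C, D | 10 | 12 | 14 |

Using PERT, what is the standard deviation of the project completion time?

3.79 weeks

te_A = (3 + 4·5 + 13)/6 = 36/6 = 6; σ²_A = ((13−3)/6)² = 2.778
te_B = (1 + 4·2 + 3)/6 = 12/6 = 2; σ²_B = ((3−1)/6)² = 0.111
te_C = (2 + 4·6 + 22)/6 = 48/6 = 8; σ²_C = ((22−2)/6)² = 11.111
te_D = (1 + 4·2 + 3)/6 = 12/6 = 2; σ²_D = ((3−1)/6)² = 0.111
te_E = (10 + 4·12 + 14)/6 = 72/6 = 12; σ²_E = ((14−10)/6)² = 0.444

Forward pass:
ES_A = 0; EF_A = 6
ES_B = 0; EF_B = 2
ES_C = max(EF_A=6, EF_B=2) = 6; EF_C = 6+8 = 14
ES_D = max(EF_A=6, EF_B=2) = 6; EF_D = 6+2 = 8
ES_E = max(EF_C=14, EF_D=8) = 14; EF_E = 14+12 = 26
Expected project duration μ = 26 weeks. Critical path: A → C → E.

Variance along critical path = 2.778 + 11.111 + 0.444 = 14.333
σ = √14.333 = 3.786 weeks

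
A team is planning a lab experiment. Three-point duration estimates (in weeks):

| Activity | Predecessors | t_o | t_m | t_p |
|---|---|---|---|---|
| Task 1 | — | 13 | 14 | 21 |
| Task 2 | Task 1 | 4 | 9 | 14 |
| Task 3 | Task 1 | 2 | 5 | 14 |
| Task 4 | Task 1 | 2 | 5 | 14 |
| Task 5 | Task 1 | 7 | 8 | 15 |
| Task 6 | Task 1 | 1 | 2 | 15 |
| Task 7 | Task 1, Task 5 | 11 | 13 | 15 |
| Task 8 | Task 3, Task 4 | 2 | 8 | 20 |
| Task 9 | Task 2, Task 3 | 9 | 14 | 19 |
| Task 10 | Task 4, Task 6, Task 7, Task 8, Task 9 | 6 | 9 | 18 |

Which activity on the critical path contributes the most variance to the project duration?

te_Task 1 = (13 + 4·14 + 21)/6 = 90/6 = 15; σ²_Task 1 = ((21−13)/6)² = 1.778
te_Task 2 = (4 + 4·9 + 14)/6 = 54/6 = 9; σ²_Task 2 = ((14−4)/6)² = 2.778
te_Task 3 = (2 + 4·5 + 14)/6 = 36/6 = 6; σ²_Task 3 = ((14−2)/6)² = 4.000
te_Task 4 = (2 + 4·5 + 14)/6 = 36/6 = 6; σ²_Task 4 = ((14−2)/6)² = 4.000
te_Task 5 = (7 + 4·8 + 15)/6 = 54/6 = 9; σ²_Task 5 = ((15−7)/6)² = 1.778
te_Task 6 = (1 + 4·2 + 15)/6 = 24/6 = 4; σ²_Task 6 = ((15−1)/6)² = 5.444
te_Task 7 = (11 + 4·13 + 15)/6 = 78/6 = 13; σ²_Task 7 = ((15−11)/6)² = 0.444
te_Task 8 = (2 + 4·8 + 20)/6 = 54/6 = 9; σ²_Task 8 = ((20−2)/6)² = 9.000
te_Task 9 = (9 + 4·14 + 19)/6 = 84/6 = 14; σ²_Task 9 = ((19−9)/6)² = 2.778
te_Task 10 = (6 + 4·9 + 18)/6 = 60/6 = 10; σ²_Task 10 = ((18−6)/6)² = 4.000

Forward pass:
ES_Task 1 = 0; EF_Task 1 = 15
ES_Task 2 = 15; EF_Task 2 = 15+9 = 24
ES_Task 3 = 15; EF_Task 3 = 15+6 = 21
ES_Task 4 = 15; EF_Task 4 = 15+6 = 21
ES_Task 5 = 15; EF_Task 5 = 15+9 = 24
ES_Task 6 = 15; EF_Task 6 = 15+4 = 19
ES_Task 7 = max(EF_Task 1=15, EF_Task 5=24) = 24; EF_Task 7 = 24+13 = 37
ES_Task 8 = max(EF_Task 3=21, EF_Task 4=21) = 21; EF_Task 8 = 21+9 = 30
ES_Task 9 = max(EF_Task 2=24, EF_Task 3=21) = 24; EF_Task 9 = 24+14 = 38
ES_Task 10 = max(EF_Task 4=21, EF_Task 6=19, EF_Task 7=37, EF_Task 8=30, EF_Task 9=38) = 38; EF_Task 10 = 38+10 = 48
Expected project duration μ = 48 weeks. Critical path: Task 1 → Task 2 → Task 9 → Task 10.

Variances on critical path: σ²_Task 1=1.778, σ²_Task 2=2.778, σ²_Task 9=2.778, σ²_Task 10=4.000.
Largest is σ²_Task 10 = 4.000.

Task 10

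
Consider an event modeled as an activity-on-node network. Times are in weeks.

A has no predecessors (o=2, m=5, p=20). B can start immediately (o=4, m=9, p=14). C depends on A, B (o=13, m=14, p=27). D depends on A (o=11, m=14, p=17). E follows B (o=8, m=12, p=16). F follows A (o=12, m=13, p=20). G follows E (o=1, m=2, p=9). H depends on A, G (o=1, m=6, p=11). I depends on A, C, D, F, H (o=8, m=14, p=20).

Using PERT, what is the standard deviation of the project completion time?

te_A = (2 + 4·5 + 20)/6 = 42/6 = 7; σ²_A = ((20−2)/6)² = 9.000
te_B = (4 + 4·9 + 14)/6 = 54/6 = 9; σ²_B = ((14−4)/6)² = 2.778
te_C = (13 + 4·14 + 27)/6 = 96/6 = 16; σ²_C = ((27−13)/6)² = 5.444
te_D = (11 + 4·14 + 17)/6 = 84/6 = 14; σ²_D = ((17−11)/6)² = 1.000
te_E = (8 + 4·12 + 16)/6 = 72/6 = 12; σ²_E = ((16−8)/6)² = 1.778
te_F = (12 + 4·13 + 20)/6 = 84/6 = 14; σ²_F = ((20−12)/6)² = 1.778
te_G = (1 + 4·2 + 9)/6 = 18/6 = 3; σ²_G = ((9−1)/6)² = 1.778
te_H = (1 + 4·6 + 11)/6 = 36/6 = 6; σ²_H = ((11−1)/6)² = 2.778
te_I = (8 + 4·14 + 20)/6 = 84/6 = 14; σ²_I = ((20−8)/6)² = 4.000

Forward pass:
ES_A = 0; EF_A = 7
ES_B = 0; EF_B = 9
ES_C = max(EF_A=7, EF_B=9) = 9; EF_C = 9+16 = 25
ES_D = 7; EF_D = 7+14 = 21
ES_E = 9; EF_E = 9+12 = 21
ES_F = 7; EF_F = 7+14 = 21
ES_G = 21; EF_G = 21+3 = 24
ES_H = max(EF_A=7, EF_G=24) = 24; EF_H = 24+6 = 30
ES_I = max(EF_A=7, EF_C=25, EF_D=21, EF_F=21, EF_H=30) = 30; EF_I = 30+14 = 44
Expected project duration μ = 44 weeks. Critical path: B → E → G → H → I.

Variance along critical path = 2.778 + 1.778 + 1.778 + 2.778 + 4.000 = 13.111
σ = √13.111 = 3.621 weeks

3.62 weeks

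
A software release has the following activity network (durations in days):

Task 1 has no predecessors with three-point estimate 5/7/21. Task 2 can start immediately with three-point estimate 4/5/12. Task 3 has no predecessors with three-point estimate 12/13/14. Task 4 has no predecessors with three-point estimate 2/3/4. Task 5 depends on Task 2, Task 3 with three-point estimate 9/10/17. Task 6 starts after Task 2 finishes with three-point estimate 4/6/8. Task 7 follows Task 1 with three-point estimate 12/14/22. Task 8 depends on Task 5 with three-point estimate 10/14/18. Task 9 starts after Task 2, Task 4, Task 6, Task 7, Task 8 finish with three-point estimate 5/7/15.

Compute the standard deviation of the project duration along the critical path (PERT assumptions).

te_Task 1 = (5 + 4·7 + 21)/6 = 54/6 = 9; σ²_Task 1 = ((21−5)/6)² = 7.111
te_Task 2 = (4 + 4·5 + 12)/6 = 36/6 = 6; σ²_Task 2 = ((12−4)/6)² = 1.778
te_Task 3 = (12 + 4·13 + 14)/6 = 78/6 = 13; σ²_Task 3 = ((14−12)/6)² = 0.111
te_Task 4 = (2 + 4·3 + 4)/6 = 18/6 = 3; σ²_Task 4 = ((4−2)/6)² = 0.111
te_Task 5 = (9 + 4·10 + 17)/6 = 66/6 = 11; σ²_Task 5 = ((17−9)/6)² = 1.778
te_Task 6 = (4 + 4·6 + 8)/6 = 36/6 = 6; σ²_Task 6 = ((8−4)/6)² = 0.444
te_Task 7 = (12 + 4·14 + 22)/6 = 90/6 = 15; σ²_Task 7 = ((22−12)/6)² = 2.778
te_Task 8 = (10 + 4·14 + 18)/6 = 84/6 = 14; σ²_Task 8 = ((18−10)/6)² = 1.778
te_Task 9 = (5 + 4·7 + 15)/6 = 48/6 = 8; σ²_Task 9 = ((15−5)/6)² = 2.778

Forward pass:
ES_Task 1 = 0; EF_Task 1 = 9
ES_Task 2 = 0; EF_Task 2 = 6
ES_Task 3 = 0; EF_Task 3 = 13
ES_Task 4 = 0; EF_Task 4 = 3
ES_Task 5 = max(EF_Task 2=6, EF_Task 3=13) = 13; EF_Task 5 = 13+11 = 24
ES_Task 6 = 6; EF_Task 6 = 6+6 = 12
ES_Task 7 = 9; EF_Task 7 = 9+15 = 24
ES_Task 8 = 24; EF_Task 8 = 24+14 = 38
ES_Task 9 = max(EF_Task 2=6, EF_Task 4=3, EF_Task 6=12, EF_Task 7=24, EF_Task 8=38) = 38; EF_Task 9 = 38+8 = 46
Expected project duration μ = 46 days. Critical path: Task 3 → Task 5 → Task 8 → Task 9.

Variance along critical path = 0.111 + 1.778 + 1.778 + 2.778 = 6.444
σ = √6.444 = 2.539 days

2.54 days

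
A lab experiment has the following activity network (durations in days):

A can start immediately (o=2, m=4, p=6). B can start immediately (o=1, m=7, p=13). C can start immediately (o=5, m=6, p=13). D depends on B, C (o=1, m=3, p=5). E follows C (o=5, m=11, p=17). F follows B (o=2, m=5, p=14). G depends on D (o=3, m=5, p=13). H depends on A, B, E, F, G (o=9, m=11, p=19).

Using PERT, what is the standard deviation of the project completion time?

te_A = (2 + 4·4 + 6)/6 = 24/6 = 4; σ²_A = ((6−2)/6)² = 0.444
te_B = (1 + 4·7 + 13)/6 = 42/6 = 7; σ²_B = ((13−1)/6)² = 4.000
te_C = (5 + 4·6 + 13)/6 = 42/6 = 7; σ²_C = ((13−5)/6)² = 1.778
te_D = (1 + 4·3 + 5)/6 = 18/6 = 3; σ²_D = ((5−1)/6)² = 0.444
te_E = (5 + 4·11 + 17)/6 = 66/6 = 11; σ²_E = ((17−5)/6)² = 4.000
te_F = (2 + 4·5 + 14)/6 = 36/6 = 6; σ²_F = ((14−2)/6)² = 4.000
te_G = (3 + 4·5 + 13)/6 = 36/6 = 6; σ²_G = ((13−3)/6)² = 2.778
te_H = (9 + 4·11 + 19)/6 = 72/6 = 12; σ²_H = ((19−9)/6)² = 2.778

Forward pass:
ES_A = 0; EF_A = 4
ES_B = 0; EF_B = 7
ES_C = 0; EF_C = 7
ES_D = max(EF_B=7, EF_C=7) = 7; EF_D = 7+3 = 10
ES_E = 7; EF_E = 7+11 = 18
ES_F = 7; EF_F = 7+6 = 13
ES_G = 10; EF_G = 10+6 = 16
ES_H = max(EF_A=4, EF_B=7, EF_E=18, EF_F=13, EF_G=16) = 18; EF_H = 18+12 = 30
Expected project duration μ = 30 days. Critical path: C → E → H.

Variance along critical path = 1.778 + 4.000 + 2.778 = 8.556
σ = √8.556 = 2.925 days

2.92 days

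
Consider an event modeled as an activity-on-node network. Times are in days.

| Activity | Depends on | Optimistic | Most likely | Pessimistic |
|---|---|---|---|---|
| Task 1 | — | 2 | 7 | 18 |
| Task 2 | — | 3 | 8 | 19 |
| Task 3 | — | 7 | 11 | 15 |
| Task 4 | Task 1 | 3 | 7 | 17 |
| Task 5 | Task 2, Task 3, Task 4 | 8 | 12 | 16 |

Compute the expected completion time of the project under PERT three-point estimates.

28 days

te_Task 1 = (2 + 4·7 + 18)/6 = 48/6 = 8
te_Task 2 = (3 + 4·8 + 19)/6 = 54/6 = 9
te_Task 3 = (7 + 4·11 + 15)/6 = 66/6 = 11
te_Task 4 = (3 + 4·7 + 17)/6 = 48/6 = 8
te_Task 5 = (8 + 4·12 + 16)/6 = 72/6 = 12

Forward pass:
ES_Task 1 = 0; EF_Task 1 = 8
ES_Task 2 = 0; EF_Task 2 = 9
ES_Task 3 = 0; EF_Task 3 = 11
ES_Task 4 = 8; EF_Task 4 = 8+8 = 16
ES_Task 5 = max(EF_Task 2=9, EF_Task 3=11, EF_Task 4=16) = 16; EF_Task 5 = 16+12 = 28
Expected project duration μ = 28 days. Critical path: Task 1 → Task 4 → Task 5.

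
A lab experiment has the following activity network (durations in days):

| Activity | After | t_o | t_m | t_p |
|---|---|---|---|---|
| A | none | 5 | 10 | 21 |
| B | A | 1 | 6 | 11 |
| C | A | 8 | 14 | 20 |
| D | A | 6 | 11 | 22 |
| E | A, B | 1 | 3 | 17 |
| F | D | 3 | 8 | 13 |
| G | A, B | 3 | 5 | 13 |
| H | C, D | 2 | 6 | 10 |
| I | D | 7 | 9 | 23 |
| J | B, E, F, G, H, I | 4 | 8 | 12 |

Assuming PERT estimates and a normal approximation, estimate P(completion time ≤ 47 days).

te_A = (5 + 4·10 + 21)/6 = 66/6 = 11; σ²_A = ((21−5)/6)² = 7.111
te_B = (1 + 4·6 + 11)/6 = 36/6 = 6; σ²_B = ((11−1)/6)² = 2.778
te_C = (8 + 4·14 + 20)/6 = 84/6 = 14; σ²_C = ((20−8)/6)² = 4.000
te_D = (6 + 4·11 + 22)/6 = 72/6 = 12; σ²_D = ((22−6)/6)² = 7.111
te_E = (1 + 4·3 + 17)/6 = 30/6 = 5; σ²_E = ((17−1)/6)² = 7.111
te_F = (3 + 4·8 + 13)/6 = 48/6 = 8; σ²_F = ((13−3)/6)² = 2.778
te_G = (3 + 4·5 + 13)/6 = 36/6 = 6; σ²_G = ((13−3)/6)² = 2.778
te_H = (2 + 4·6 + 10)/6 = 36/6 = 6; σ²_H = ((10−2)/6)² = 1.778
te_I = (7 + 4·9 + 23)/6 = 66/6 = 11; σ²_I = ((23−7)/6)² = 7.111
te_J = (4 + 4·8 + 12)/6 = 48/6 = 8; σ²_J = ((12−4)/6)² = 1.778

Forward pass:
ES_A = 0; EF_A = 11
ES_B = 11; EF_B = 11+6 = 17
ES_C = 11; EF_C = 11+14 = 25
ES_D = 11; EF_D = 11+12 = 23
ES_E = max(EF_A=11, EF_B=17) = 17; EF_E = 17+5 = 22
ES_F = 23; EF_F = 23+8 = 31
ES_G = max(EF_A=11, EF_B=17) = 17; EF_G = 17+6 = 23
ES_H = max(EF_C=25, EF_D=23) = 25; EF_H = 25+6 = 31
ES_I = 23; EF_I = 23+11 = 34
ES_J = max(EF_B=17, EF_E=22, EF_F=31, EF_G=23, EF_H=31, EF_I=34) = 34; EF_J = 34+8 = 42
Expected project duration μ = 42 days. Critical path: A → D → I → J.

Variance along critical path = 7.111 + 7.111 + 7.111 + 1.778 = 23.111; σ = √23.111 = 4.807 days.
Z = (47 − 42) / 4.807 = 1.040
P(T ≤ 47) = Φ(1.040) ≈ 0.851

0.851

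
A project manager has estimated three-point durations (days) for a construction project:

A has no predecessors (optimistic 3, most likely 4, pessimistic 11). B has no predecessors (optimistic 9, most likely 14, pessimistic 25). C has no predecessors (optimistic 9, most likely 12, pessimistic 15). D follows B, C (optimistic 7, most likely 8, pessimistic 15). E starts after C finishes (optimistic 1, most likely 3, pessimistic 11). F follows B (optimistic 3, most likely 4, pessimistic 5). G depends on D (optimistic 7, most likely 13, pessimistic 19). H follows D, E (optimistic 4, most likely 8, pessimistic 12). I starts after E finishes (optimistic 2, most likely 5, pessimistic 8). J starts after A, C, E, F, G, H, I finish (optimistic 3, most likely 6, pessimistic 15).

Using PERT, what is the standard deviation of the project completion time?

4.11 days

te_A = (3 + 4·4 + 11)/6 = 30/6 = 5; σ²_A = ((11−3)/6)² = 1.778
te_B = (9 + 4·14 + 25)/6 = 90/6 = 15; σ²_B = ((25−9)/6)² = 7.111
te_C = (9 + 4·12 + 15)/6 = 72/6 = 12; σ²_C = ((15−9)/6)² = 1.000
te_D = (7 + 4·8 + 15)/6 = 54/6 = 9; σ²_D = ((15−7)/6)² = 1.778
te_E = (1 + 4·3 + 11)/6 = 24/6 = 4; σ²_E = ((11−1)/6)² = 2.778
te_F = (3 + 4·4 + 5)/6 = 24/6 = 4; σ²_F = ((5−3)/6)² = 0.111
te_G = (7 + 4·13 + 19)/6 = 78/6 = 13; σ²_G = ((19−7)/6)² = 4.000
te_H = (4 + 4·8 + 12)/6 = 48/6 = 8; σ²_H = ((12−4)/6)² = 1.778
te_I = (2 + 4·5 + 8)/6 = 30/6 = 5; σ²_I = ((8−2)/6)² = 1.000
te_J = (3 + 4·6 + 15)/6 = 42/6 = 7; σ²_J = ((15−3)/6)² = 4.000

Forward pass:
ES_A = 0; EF_A = 5
ES_B = 0; EF_B = 15
ES_C = 0; EF_C = 12
ES_D = max(EF_B=15, EF_C=12) = 15; EF_D = 15+9 = 24
ES_E = 12; EF_E = 12+4 = 16
ES_F = 15; EF_F = 15+4 = 19
ES_G = 24; EF_G = 24+13 = 37
ES_H = max(EF_D=24, EF_E=16) = 24; EF_H = 24+8 = 32
ES_I = 16; EF_I = 16+5 = 21
ES_J = max(EF_A=5, EF_C=12, EF_E=16, EF_F=19, EF_G=37, EF_H=32, EF_I=21) = 37; EF_J = 37+7 = 44
Expected project duration μ = 44 days. Critical path: B → D → G → J.

Variance along critical path = 7.111 + 1.778 + 4.000 + 4.000 = 16.889
σ = √16.889 = 4.110 days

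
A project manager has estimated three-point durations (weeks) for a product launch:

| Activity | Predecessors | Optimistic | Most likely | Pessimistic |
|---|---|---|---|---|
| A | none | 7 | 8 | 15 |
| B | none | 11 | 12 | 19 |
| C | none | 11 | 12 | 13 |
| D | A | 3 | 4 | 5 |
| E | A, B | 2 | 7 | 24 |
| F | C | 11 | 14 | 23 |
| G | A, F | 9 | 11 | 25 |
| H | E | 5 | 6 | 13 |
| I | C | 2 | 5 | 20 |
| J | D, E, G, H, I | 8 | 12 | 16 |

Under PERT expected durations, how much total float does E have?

11 weeks

te_A = (7 + 4·8 + 15)/6 = 54/6 = 9
te_B = (11 + 4·12 + 19)/6 = 78/6 = 13
te_C = (11 + 4·12 + 13)/6 = 72/6 = 12
te_D = (3 + 4·4 + 5)/6 = 24/6 = 4
te_E = (2 + 4·7 + 24)/6 = 54/6 = 9
te_F = (11 + 4·14 + 23)/6 = 90/6 = 15
te_G = (9 + 4·11 + 25)/6 = 78/6 = 13
te_H = (5 + 4·6 + 13)/6 = 42/6 = 7
te_I = (2 + 4·5 + 20)/6 = 42/6 = 7
te_J = (8 + 4·12 + 16)/6 = 72/6 = 12

Forward pass:
ES_A = 0; EF_A = 9
ES_B = 0; EF_B = 13
ES_C = 0; EF_C = 12
ES_D = 9; EF_D = 9+4 = 13
ES_E = max(EF_A=9, EF_B=13) = 13; EF_E = 13+9 = 22
ES_F = 12; EF_F = 12+15 = 27
ES_G = max(EF_A=9, EF_F=27) = 27; EF_G = 27+13 = 40
ES_H = 22; EF_H = 22+7 = 29
ES_I = 12; EF_I = 12+7 = 19
ES_J = max(EF_D=13, EF_E=22, EF_G=40, EF_H=29, EF_I=19) = 40; EF_J = 40+12 = 52
Expected project duration μ = 52 weeks. Critical path: C → F → G → J.

Backward pass:
LF_J = 52; LS_J = 52−12 = 40
LF_I = LS_J = 40; LS_I = 40−7 = 33
LF_H = LS_J = 40; LS_H = 40−7 = 33
LF_G = LS_J = 40; LS_G = 40−13 = 27
LF_F = LS_G = 27; LS_F = 27−15 = 12
LF_E = min(LS_H=33, LS_J=40) = 33; LS_E = 33−9 = 24
LF_D = LS_J = 40; LS_D = 40−4 = 36
LF_C = min(LS_F=12, LS_I=33) = 12; LS_C = 12−12 = 0
LF_B = LS_E = 24; LS_B = 24−13 = 11
LF_A = min(LS_D=36, LS_E=24, LS_G=27) = 24; LS_A = 24−9 = 15
Slack_E = LS_E − ES_E = 24 − 13 = 11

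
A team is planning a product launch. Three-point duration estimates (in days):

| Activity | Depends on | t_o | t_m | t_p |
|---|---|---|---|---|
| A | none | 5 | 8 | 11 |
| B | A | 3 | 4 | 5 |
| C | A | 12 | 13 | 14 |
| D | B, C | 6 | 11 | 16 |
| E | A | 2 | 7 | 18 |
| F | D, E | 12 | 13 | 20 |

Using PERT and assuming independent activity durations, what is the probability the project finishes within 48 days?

te_A = (5 + 4·8 + 11)/6 = 48/6 = 8; σ²_A = ((11−5)/6)² = 1.000
te_B = (3 + 4·4 + 5)/6 = 24/6 = 4; σ²_B = ((5−3)/6)² = 0.111
te_C = (12 + 4·13 + 14)/6 = 78/6 = 13; σ²_C = ((14−12)/6)² = 0.111
te_D = (6 + 4·11 + 16)/6 = 66/6 = 11; σ²_D = ((16−6)/6)² = 2.778
te_E = (2 + 4·7 + 18)/6 = 48/6 = 8; σ²_E = ((18−2)/6)² = 7.111
te_F = (12 + 4·13 + 20)/6 = 84/6 = 14; σ²_F = ((20−12)/6)² = 1.778

Forward pass:
ES_A = 0; EF_A = 8
ES_B = 8; EF_B = 8+4 = 12
ES_C = 8; EF_C = 8+13 = 21
ES_D = max(EF_B=12, EF_C=21) = 21; EF_D = 21+11 = 32
ES_E = 8; EF_E = 8+8 = 16
ES_F = max(EF_D=32, EF_E=16) = 32; EF_F = 32+14 = 46
Expected project duration μ = 46 days. Critical path: A → C → D → F.

Variance along critical path = 1.000 + 0.111 + 2.778 + 1.778 = 5.667; σ = √5.667 = 2.380 days.
Z = (48 − 46) / 2.380 = 0.840
P(T ≤ 48) = Φ(0.840) ≈ 0.800

0.800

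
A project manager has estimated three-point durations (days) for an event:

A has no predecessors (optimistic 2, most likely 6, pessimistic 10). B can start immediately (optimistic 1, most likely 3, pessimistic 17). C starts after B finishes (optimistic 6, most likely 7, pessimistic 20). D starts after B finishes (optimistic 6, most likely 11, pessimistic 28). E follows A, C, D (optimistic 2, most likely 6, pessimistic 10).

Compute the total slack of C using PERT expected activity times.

4 days

te_A = (2 + 4·6 + 10)/6 = 36/6 = 6
te_B = (1 + 4·3 + 17)/6 = 30/6 = 5
te_C = (6 + 4·7 + 20)/6 = 54/6 = 9
te_D = (6 + 4·11 + 28)/6 = 78/6 = 13
te_E = (2 + 4·6 + 10)/6 = 36/6 = 6

Forward pass:
ES_A = 0; EF_A = 6
ES_B = 0; EF_B = 5
ES_C = 5; EF_C = 5+9 = 14
ES_D = 5; EF_D = 5+13 = 18
ES_E = max(EF_A=6, EF_C=14, EF_D=18) = 18; EF_E = 18+6 = 24
Expected project duration μ = 24 days. Critical path: B → D → E.

Backward pass:
LF_E = 24; LS_E = 24−6 = 18
LF_D = LS_E = 18; LS_D = 18−13 = 5
LF_C = LS_E = 18; LS_C = 18−9 = 9
LF_B = min(LS_C=9, LS_D=5) = 5; LS_B = 5−5 = 0
LF_A = LS_E = 18; LS_A = 18−6 = 12
Slack_C = LS_C − ES_C = 9 − 5 = 4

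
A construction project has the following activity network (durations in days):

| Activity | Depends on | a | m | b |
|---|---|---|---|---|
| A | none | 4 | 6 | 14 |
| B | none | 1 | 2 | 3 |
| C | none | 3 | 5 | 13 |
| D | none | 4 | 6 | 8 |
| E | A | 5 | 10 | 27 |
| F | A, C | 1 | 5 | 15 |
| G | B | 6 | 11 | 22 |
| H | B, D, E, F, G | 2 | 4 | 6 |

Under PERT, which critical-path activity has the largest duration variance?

E

te_A = (4 + 4·6 + 14)/6 = 42/6 = 7; σ²_A = ((14−4)/6)² = 2.778
te_B = (1 + 4·2 + 3)/6 = 12/6 = 2; σ²_B = ((3−1)/6)² = 0.111
te_C = (3 + 4·5 + 13)/6 = 36/6 = 6; σ²_C = ((13−3)/6)² = 2.778
te_D = (4 + 4·6 + 8)/6 = 36/6 = 6; σ²_D = ((8−4)/6)² = 0.444
te_E = (5 + 4·10 + 27)/6 = 72/6 = 12; σ²_E = ((27−5)/6)² = 13.444
te_F = (1 + 4·5 + 15)/6 = 36/6 = 6; σ²_F = ((15−1)/6)² = 5.444
te_G = (6 + 4·11 + 22)/6 = 72/6 = 12; σ²_G = ((22−6)/6)² = 7.111
te_H = (2 + 4·4 + 6)/6 = 24/6 = 4; σ²_H = ((6−2)/6)² = 0.444

Forward pass:
ES_A = 0; EF_A = 7
ES_B = 0; EF_B = 2
ES_C = 0; EF_C = 6
ES_D = 0; EF_D = 6
ES_E = 7; EF_E = 7+12 = 19
ES_F = max(EF_A=7, EF_C=6) = 7; EF_F = 7+6 = 13
ES_G = 2; EF_G = 2+12 = 14
ES_H = max(EF_B=2, EF_D=6, EF_E=19, EF_F=13, EF_G=14) = 19; EF_H = 19+4 = 23
Expected project duration μ = 23 days. Critical path: A → E → H.

Variances on critical path: σ²_A=2.778, σ²_E=13.444, σ²_H=0.444.
Largest is σ²_E = 13.444.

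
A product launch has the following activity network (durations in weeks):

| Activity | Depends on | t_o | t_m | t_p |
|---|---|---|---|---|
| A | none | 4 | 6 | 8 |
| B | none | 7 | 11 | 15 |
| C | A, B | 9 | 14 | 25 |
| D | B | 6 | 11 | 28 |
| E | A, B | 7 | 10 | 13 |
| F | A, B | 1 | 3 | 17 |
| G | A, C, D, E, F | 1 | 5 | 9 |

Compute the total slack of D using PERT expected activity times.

2 weeks

te_A = (4 + 4·6 + 8)/6 = 36/6 = 6
te_B = (7 + 4·11 + 15)/6 = 66/6 = 11
te_C = (9 + 4·14 + 25)/6 = 90/6 = 15
te_D = (6 + 4·11 + 28)/6 = 78/6 = 13
te_E = (7 + 4·10 + 13)/6 = 60/6 = 10
te_F = (1 + 4·3 + 17)/6 = 30/6 = 5
te_G = (1 + 4·5 + 9)/6 = 30/6 = 5

Forward pass:
ES_A = 0; EF_A = 6
ES_B = 0; EF_B = 11
ES_C = max(EF_A=6, EF_B=11) = 11; EF_C = 11+15 = 26
ES_D = 11; EF_D = 11+13 = 24
ES_E = max(EF_A=6, EF_B=11) = 11; EF_E = 11+10 = 21
ES_F = max(EF_A=6, EF_B=11) = 11; EF_F = 11+5 = 16
ES_G = max(EF_A=6, EF_C=26, EF_D=24, EF_E=21, EF_F=16) = 26; EF_G = 26+5 = 31
Expected project duration μ = 31 weeks. Critical path: B → C → G.

Backward pass:
LF_G = 31; LS_G = 31−5 = 26
LF_F = LS_G = 26; LS_F = 26−5 = 21
LF_E = LS_G = 26; LS_E = 26−10 = 16
LF_D = LS_G = 26; LS_D = 26−13 = 13
LF_C = LS_G = 26; LS_C = 26−15 = 11
LF_B = min(LS_C=11, LS_D=13, LS_E=16, LS_F=21) = 11; LS_B = 11−11 = 0
LF_A = min(LS_C=11, LS_E=16, LS_F=21, LS_G=26) = 11; LS_A = 11−6 = 5
Slack_D = LS_D − ES_D = 13 − 11 = 2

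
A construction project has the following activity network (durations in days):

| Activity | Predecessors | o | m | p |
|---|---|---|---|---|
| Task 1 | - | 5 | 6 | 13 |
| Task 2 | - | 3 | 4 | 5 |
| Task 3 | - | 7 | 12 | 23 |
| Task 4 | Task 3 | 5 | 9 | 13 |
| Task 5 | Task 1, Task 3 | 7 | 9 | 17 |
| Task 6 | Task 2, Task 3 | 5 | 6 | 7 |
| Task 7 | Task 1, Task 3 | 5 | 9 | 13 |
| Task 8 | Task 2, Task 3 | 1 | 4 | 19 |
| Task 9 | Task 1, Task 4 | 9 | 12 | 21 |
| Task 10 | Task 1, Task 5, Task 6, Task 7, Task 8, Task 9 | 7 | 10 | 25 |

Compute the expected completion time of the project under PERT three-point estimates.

te_Task 1 = (5 + 4·6 + 13)/6 = 42/6 = 7
te_Task 2 = (3 + 4·4 + 5)/6 = 24/6 = 4
te_Task 3 = (7 + 4·12 + 23)/6 = 78/6 = 13
te_Task 4 = (5 + 4·9 + 13)/6 = 54/6 = 9
te_Task 5 = (7 + 4·9 + 17)/6 = 60/6 = 10
te_Task 6 = (5 + 4·6 + 7)/6 = 36/6 = 6
te_Task 7 = (5 + 4·9 + 13)/6 = 54/6 = 9
te_Task 8 = (1 + 4·4 + 19)/6 = 36/6 = 6
te_Task 9 = (9 + 4·12 + 21)/6 = 78/6 = 13
te_Task 10 = (7 + 4·10 + 25)/6 = 72/6 = 12

Forward pass:
ES_Task 1 = 0; EF_Task 1 = 7
ES_Task 2 = 0; EF_Task 2 = 4
ES_Task 3 = 0; EF_Task 3 = 13
ES_Task 4 = 13; EF_Task 4 = 13+9 = 22
ES_Task 5 = max(EF_Task 1=7, EF_Task 3=13) = 13; EF_Task 5 = 13+10 = 23
ES_Task 6 = max(EF_Task 2=4, EF_Task 3=13) = 13; EF_Task 6 = 13+6 = 19
ES_Task 7 = max(EF_Task 1=7, EF_Task 3=13) = 13; EF_Task 7 = 13+9 = 22
ES_Task 8 = max(EF_Task 2=4, EF_Task 3=13) = 13; EF_Task 8 = 13+6 = 19
ES_Task 9 = max(EF_Task 1=7, EF_Task 4=22) = 22; EF_Task 9 = 22+13 = 35
ES_Task 10 = max(EF_Task 1=7, EF_Task 5=23, EF_Task 6=19, EF_Task 7=22, EF_Task 8=19, EF_Task 9=35) = 35; EF_Task 10 = 35+12 = 47
Expected project duration μ = 47 days. Critical path: Task 3 → Task 4 → Task 9 → Task 10.

47 days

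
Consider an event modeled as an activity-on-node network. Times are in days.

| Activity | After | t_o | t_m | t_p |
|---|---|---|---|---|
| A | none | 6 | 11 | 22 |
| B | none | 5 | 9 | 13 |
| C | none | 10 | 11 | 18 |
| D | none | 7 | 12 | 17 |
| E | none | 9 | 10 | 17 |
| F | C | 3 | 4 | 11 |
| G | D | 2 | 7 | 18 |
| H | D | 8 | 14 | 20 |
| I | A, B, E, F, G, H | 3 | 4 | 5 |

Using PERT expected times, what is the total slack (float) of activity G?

te_A = (6 + 4·11 + 22)/6 = 72/6 = 12
te_B = (5 + 4·9 + 13)/6 = 54/6 = 9
te_C = (10 + 4·11 + 18)/6 = 72/6 = 12
te_D = (7 + 4·12 + 17)/6 = 72/6 = 12
te_E = (9 + 4·10 + 17)/6 = 66/6 = 11
te_F = (3 + 4·4 + 11)/6 = 30/6 = 5
te_G = (2 + 4·7 + 18)/6 = 48/6 = 8
te_H = (8 + 4·14 + 20)/6 = 84/6 = 14
te_I = (3 + 4·4 + 5)/6 = 24/6 = 4

Forward pass:
ES_A = 0; EF_A = 12
ES_B = 0; EF_B = 9
ES_C = 0; EF_C = 12
ES_D = 0; EF_D = 12
ES_E = 0; EF_E = 11
ES_F = 12; EF_F = 12+5 = 17
ES_G = 12; EF_G = 12+8 = 20
ES_H = 12; EF_H = 12+14 = 26
ES_I = max(EF_A=12, EF_B=9, EF_E=11, EF_F=17, EF_G=20, EF_H=26) = 26; EF_I = 26+4 = 30
Expected project duration μ = 30 days. Critical path: D → H → I.

Backward pass:
LF_I = 30; LS_I = 30−4 = 26
LF_H = LS_I = 26; LS_H = 26−14 = 12
LF_G = LS_I = 26; LS_G = 26−8 = 18
LF_F = LS_I = 26; LS_F = 26−5 = 21
LF_E = LS_I = 26; LS_E = 26−11 = 15
LF_D = min(LS_G=18, LS_H=12) = 12; LS_D = 12−12 = 0
LF_C = LS_F = 21; LS_C = 21−12 = 9
LF_B = LS_I = 26; LS_B = 26−9 = 17
LF_A = LS_I = 26; LS_A = 26−12 = 14
Slack_G = LS_G − ES_G = 18 − 12 = 6

6 days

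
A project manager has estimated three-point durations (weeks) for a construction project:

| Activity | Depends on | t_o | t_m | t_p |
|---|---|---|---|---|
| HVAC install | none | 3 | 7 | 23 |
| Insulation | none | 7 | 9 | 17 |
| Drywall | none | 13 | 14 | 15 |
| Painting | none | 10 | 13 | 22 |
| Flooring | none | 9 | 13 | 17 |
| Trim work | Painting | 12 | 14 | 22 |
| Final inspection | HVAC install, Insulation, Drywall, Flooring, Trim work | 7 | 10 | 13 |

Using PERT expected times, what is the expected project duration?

39 weeks

te_HVAC install = (3 + 4·7 + 23)/6 = 54/6 = 9
te_Insulation = (7 + 4·9 + 17)/6 = 60/6 = 10
te_Drywall = (13 + 4·14 + 15)/6 = 84/6 = 14
te_Painting = (10 + 4·13 + 22)/6 = 84/6 = 14
te_Flooring = (9 + 4·13 + 17)/6 = 78/6 = 13
te_Trim work = (12 + 4·14 + 22)/6 = 90/6 = 15
te_Final inspection = (7 + 4·10 + 13)/6 = 60/6 = 10

Forward pass:
ES_HVAC install = 0; EF_HVAC install = 9
ES_Insulation = 0; EF_Insulation = 10
ES_Drywall = 0; EF_Drywall = 14
ES_Painting = 0; EF_Painting = 14
ES_Flooring = 0; EF_Flooring = 13
ES_Trim work = 14; EF_Trim work = 14+15 = 29
ES_Final inspection = max(EF_HVAC install=9, EF_Insulation=10, EF_Drywall=14, EF_Flooring=13, EF_Trim work=29) = 29; EF_Final inspection = 29+10 = 39
Expected project duration μ = 39 weeks. Critical path: Painting → Trim work → Final inspection.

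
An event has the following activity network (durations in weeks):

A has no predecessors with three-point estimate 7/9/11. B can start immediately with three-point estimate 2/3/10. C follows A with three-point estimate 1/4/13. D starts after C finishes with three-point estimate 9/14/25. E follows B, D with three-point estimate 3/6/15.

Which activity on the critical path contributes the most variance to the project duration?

D

te_A = (7 + 4·9 + 11)/6 = 54/6 = 9; σ²_A = ((11−7)/6)² = 0.444
te_B = (2 + 4·3 + 10)/6 = 24/6 = 4; σ²_B = ((10−2)/6)² = 1.778
te_C = (1 + 4·4 + 13)/6 = 30/6 = 5; σ²_C = ((13−1)/6)² = 4.000
te_D = (9 + 4·14 + 25)/6 = 90/6 = 15; σ²_D = ((25−9)/6)² = 7.111
te_E = (3 + 4·6 + 15)/6 = 42/6 = 7; σ²_E = ((15−3)/6)² = 4.000

Forward pass:
ES_A = 0; EF_A = 9
ES_B = 0; EF_B = 4
ES_C = 9; EF_C = 9+5 = 14
ES_D = 14; EF_D = 14+15 = 29
ES_E = max(EF_B=4, EF_D=29) = 29; EF_E = 29+7 = 36
Expected project duration μ = 36 weeks. Critical path: A → C → D → E.

Variances on critical path: σ²_A=0.444, σ²_C=4.000, σ²_D=7.111, σ²_E=4.000.
Largest is σ²_D = 7.111.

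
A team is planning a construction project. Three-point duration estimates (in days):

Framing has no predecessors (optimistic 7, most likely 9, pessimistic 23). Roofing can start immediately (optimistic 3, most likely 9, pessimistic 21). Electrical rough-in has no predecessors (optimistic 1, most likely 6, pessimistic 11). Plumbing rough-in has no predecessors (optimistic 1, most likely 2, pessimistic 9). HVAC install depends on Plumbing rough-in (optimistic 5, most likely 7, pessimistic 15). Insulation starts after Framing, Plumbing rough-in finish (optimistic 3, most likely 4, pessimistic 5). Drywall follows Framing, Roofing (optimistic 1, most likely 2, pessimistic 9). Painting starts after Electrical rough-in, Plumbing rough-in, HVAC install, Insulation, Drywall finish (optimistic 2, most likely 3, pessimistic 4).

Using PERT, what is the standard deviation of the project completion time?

2.71 days

te_Framing = (7 + 4·9 + 23)/6 = 66/6 = 11; σ²_Framing = ((23−7)/6)² = 7.111
te_Roofing = (3 + 4·9 + 21)/6 = 60/6 = 10; σ²_Roofing = ((21−3)/6)² = 9.000
te_Electrical rough-in = (1 + 4·6 + 11)/6 = 36/6 = 6; σ²_Electrical rough-in = ((11−1)/6)² = 2.778
te_Plumbing rough-in = (1 + 4·2 + 9)/6 = 18/6 = 3; σ²_Plumbing rough-in = ((9−1)/6)² = 1.778
te_HVAC install = (5 + 4·7 + 15)/6 = 48/6 = 8; σ²_HVAC install = ((15−5)/6)² = 2.778
te_Insulation = (3 + 4·4 + 5)/6 = 24/6 = 4; σ²_Insulation = ((5−3)/6)² = 0.111
te_Drywall = (1 + 4·2 + 9)/6 = 18/6 = 3; σ²_Drywall = ((9−1)/6)² = 1.778
te_Painting = (2 + 4·3 + 4)/6 = 18/6 = 3; σ²_Painting = ((4−2)/6)² = 0.111

Forward pass:
ES_Framing = 0; EF_Framing = 11
ES_Roofing = 0; EF_Roofing = 10
ES_Electrical rough-in = 0; EF_Electrical rough-in = 6
ES_Plumbing rough-in = 0; EF_Plumbing rough-in = 3
ES_HVAC install = 3; EF_HVAC install = 3+8 = 11
ES_Insulation = max(EF_Framing=11, EF_Plumbing rough-in=3) = 11; EF_Insulation = 11+4 = 15
ES_Drywall = max(EF_Framing=11, EF_Roofing=10) = 11; EF_Drywall = 11+3 = 14
ES_Painting = max(EF_Electrical rough-in=6, EF_Plumbing rough-in=3, EF_HVAC install=11, EF_Insulation=15, EF_Drywall=14) = 15; EF_Painting = 15+3 = 18
Expected project duration μ = 18 days. Critical path: Framing → Insulation → Painting.

Variance along critical path = 7.111 + 0.111 + 0.111 = 7.333
σ = √7.333 = 2.708 days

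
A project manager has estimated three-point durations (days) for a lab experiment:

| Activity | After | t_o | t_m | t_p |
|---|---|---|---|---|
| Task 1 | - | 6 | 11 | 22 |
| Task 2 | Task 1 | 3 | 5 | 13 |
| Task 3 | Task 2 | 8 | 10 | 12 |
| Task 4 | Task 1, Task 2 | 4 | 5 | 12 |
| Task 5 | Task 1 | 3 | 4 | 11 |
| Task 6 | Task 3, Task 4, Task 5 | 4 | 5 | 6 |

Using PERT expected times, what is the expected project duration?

te_Task 1 = (6 + 4·11 + 22)/6 = 72/6 = 12
te_Task 2 = (3 + 4·5 + 13)/6 = 36/6 = 6
te_Task 3 = (8 + 4·10 + 12)/6 = 60/6 = 10
te_Task 4 = (4 + 4·5 + 12)/6 = 36/6 = 6
te_Task 5 = (3 + 4·4 + 11)/6 = 30/6 = 5
te_Task 6 = (4 + 4·5 + 6)/6 = 30/6 = 5

Forward pass:
ES_Task 1 = 0; EF_Task 1 = 12
ES_Task 2 = 12; EF_Task 2 = 12+6 = 18
ES_Task 3 = 18; EF_Task 3 = 18+10 = 28
ES_Task 4 = max(EF_Task 1=12, EF_Task 2=18) = 18; EF_Task 4 = 18+6 = 24
ES_Task 5 = 12; EF_Task 5 = 12+5 = 17
ES_Task 6 = max(EF_Task 3=28, EF_Task 4=24, EF_Task 5=17) = 28; EF_Task 6 = 28+5 = 33
Expected project duration μ = 33 days. Critical path: Task 1 → Task 2 → Task 3 → Task 6.

33 days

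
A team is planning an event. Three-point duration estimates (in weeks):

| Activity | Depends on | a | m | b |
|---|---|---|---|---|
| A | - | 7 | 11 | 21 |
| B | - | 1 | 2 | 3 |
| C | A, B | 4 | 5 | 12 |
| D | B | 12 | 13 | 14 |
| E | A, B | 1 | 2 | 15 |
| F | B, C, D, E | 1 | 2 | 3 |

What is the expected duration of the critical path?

te_A = (7 + 4·11 + 21)/6 = 72/6 = 12
te_B = (1 + 4·2 + 3)/6 = 12/6 = 2
te_C = (4 + 4·5 + 12)/6 = 36/6 = 6
te_D = (12 + 4·13 + 14)/6 = 78/6 = 13
te_E = (1 + 4·2 + 15)/6 = 24/6 = 4
te_F = (1 + 4·2 + 3)/6 = 12/6 = 2

Forward pass:
ES_A = 0; EF_A = 12
ES_B = 0; EF_B = 2
ES_C = max(EF_A=12, EF_B=2) = 12; EF_C = 12+6 = 18
ES_D = 2; EF_D = 2+13 = 15
ES_E = max(EF_A=12, EF_B=2) = 12; EF_E = 12+4 = 16
ES_F = max(EF_B=2, EF_C=18, EF_D=15, EF_E=16) = 18; EF_F = 18+2 = 20
Expected project duration μ = 20 weeks. Critical path: A → C → F.

20 weeks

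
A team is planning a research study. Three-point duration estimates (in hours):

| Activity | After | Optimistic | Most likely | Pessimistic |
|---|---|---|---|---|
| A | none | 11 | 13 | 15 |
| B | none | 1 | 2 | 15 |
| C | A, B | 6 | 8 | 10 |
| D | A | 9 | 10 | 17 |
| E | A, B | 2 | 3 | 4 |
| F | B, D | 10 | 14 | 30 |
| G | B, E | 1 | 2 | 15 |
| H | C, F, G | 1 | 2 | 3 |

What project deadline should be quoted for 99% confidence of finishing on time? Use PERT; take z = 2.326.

50.5 hours

te_A = (11 + 4·13 + 15)/6 = 78/6 = 13; σ²_A = ((15−11)/6)² = 0.444
te_B = (1 + 4·2 + 15)/6 = 24/6 = 4; σ²_B = ((15−1)/6)² = 5.444
te_C = (6 + 4·8 + 10)/6 = 48/6 = 8; σ²_C = ((10−6)/6)² = 0.444
te_D = (9 + 4·10 + 17)/6 = 66/6 = 11; σ²_D = ((17−9)/6)² = 1.778
te_E = (2 + 4·3 + 4)/6 = 18/6 = 3; σ²_E = ((4−2)/6)² = 0.111
te_F = (10 + 4·14 + 30)/6 = 96/6 = 16; σ²_F = ((30−10)/6)² = 11.111
te_G = (1 + 4·2 + 15)/6 = 24/6 = 4; σ²_G = ((15−1)/6)² = 5.444
te_H = (1 + 4·2 + 3)/6 = 12/6 = 2; σ²_H = ((3−1)/6)² = 0.111

Forward pass:
ES_A = 0; EF_A = 13
ES_B = 0; EF_B = 4
ES_C = max(EF_A=13, EF_B=4) = 13; EF_C = 13+8 = 21
ES_D = 13; EF_D = 13+11 = 24
ES_E = max(EF_A=13, EF_B=4) = 13; EF_E = 13+3 = 16
ES_F = max(EF_B=4, EF_D=24) = 24; EF_F = 24+16 = 40
ES_G = max(EF_B=4, EF_E=16) = 16; EF_G = 16+4 = 20
ES_H = max(EF_C=21, EF_F=40, EF_G=20) = 40; EF_H = 40+2 = 42
Expected project duration μ = 42 hours. Critical path: A → D → F → H.

Variance along critical path = 0.444 + 1.778 + 11.111 + 0.111 = 13.444; σ = 3.667 hours.
D = μ + z·σ = 42 + 2.326·3.667 = 50.5 hours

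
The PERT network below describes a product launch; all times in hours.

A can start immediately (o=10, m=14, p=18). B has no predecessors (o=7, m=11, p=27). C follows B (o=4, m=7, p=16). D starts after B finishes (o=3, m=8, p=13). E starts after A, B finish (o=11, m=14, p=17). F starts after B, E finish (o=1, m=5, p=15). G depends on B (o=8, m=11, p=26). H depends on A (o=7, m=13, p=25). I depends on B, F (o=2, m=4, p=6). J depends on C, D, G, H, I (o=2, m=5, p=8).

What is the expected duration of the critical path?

43 hours

te_A = (10 + 4·14 + 18)/6 = 84/6 = 14
te_B = (7 + 4·11 + 27)/6 = 78/6 = 13
te_C = (4 + 4·7 + 16)/6 = 48/6 = 8
te_D = (3 + 4·8 + 13)/6 = 48/6 = 8
te_E = (11 + 4·14 + 17)/6 = 84/6 = 14
te_F = (1 + 4·5 + 15)/6 = 36/6 = 6
te_G = (8 + 4·11 + 26)/6 = 78/6 = 13
te_H = (7 + 4·13 + 25)/6 = 84/6 = 14
te_I = (2 + 4·4 + 6)/6 = 24/6 = 4
te_J = (2 + 4·5 + 8)/6 = 30/6 = 5

Forward pass:
ES_A = 0; EF_A = 14
ES_B = 0; EF_B = 13
ES_C = 13; EF_C = 13+8 = 21
ES_D = 13; EF_D = 13+8 = 21
ES_E = max(EF_A=14, EF_B=13) = 14; EF_E = 14+14 = 28
ES_F = max(EF_B=13, EF_E=28) = 28; EF_F = 28+6 = 34
ES_G = 13; EF_G = 13+13 = 26
ES_H = 14; EF_H = 14+14 = 28
ES_I = max(EF_B=13, EF_F=34) = 34; EF_I = 34+4 = 38
ES_J = max(EF_C=21, EF_D=21, EF_G=26, EF_H=28, EF_I=38) = 38; EF_J = 38+5 = 43
Expected project duration μ = 43 hours. Critical path: A → E → F → I → J.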